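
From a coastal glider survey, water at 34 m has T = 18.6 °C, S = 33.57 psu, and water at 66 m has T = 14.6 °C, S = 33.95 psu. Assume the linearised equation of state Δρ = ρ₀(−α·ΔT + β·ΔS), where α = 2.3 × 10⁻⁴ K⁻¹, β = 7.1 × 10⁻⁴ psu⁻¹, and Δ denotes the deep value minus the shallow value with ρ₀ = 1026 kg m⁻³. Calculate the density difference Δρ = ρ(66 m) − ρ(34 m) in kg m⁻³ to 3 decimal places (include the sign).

ΔT = -4.0 K, ΔS = +0.38 psu (deep − shallow).
Δρ/ρ₀ = −(2.3 × 10⁻⁴)(-4.0) + (7.1 × 10⁻⁴)(+0.38) = 1.1898 × 10⁻³.
Δρ = 1026 × (1.1898 × 10⁻³) = +1.221 kg m⁻³.
Positive Δρ: denser below, stable.

+1.221 kg m⁻³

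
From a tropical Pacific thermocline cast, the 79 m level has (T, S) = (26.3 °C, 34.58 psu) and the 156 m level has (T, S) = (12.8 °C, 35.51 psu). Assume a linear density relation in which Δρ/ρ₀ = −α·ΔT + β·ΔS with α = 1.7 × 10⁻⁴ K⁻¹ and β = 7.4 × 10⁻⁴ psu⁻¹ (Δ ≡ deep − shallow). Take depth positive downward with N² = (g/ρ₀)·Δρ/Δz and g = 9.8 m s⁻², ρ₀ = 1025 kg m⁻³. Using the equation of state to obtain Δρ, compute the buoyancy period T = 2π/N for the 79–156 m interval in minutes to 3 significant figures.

ΔT = -13.5 K, ΔS = +0.93 psu (deep − shallow).
Δρ/ρ₀ = −αΔT + βΔS = 2.295 × 10⁻³ + 6.882 × 10⁻⁴ = 2.9832 × 10⁻³, so Δρ ≈ 3.058 kg m⁻³.
N² = (g/ρ₀)·Δρ/Δz = g·(Δρ/ρ₀)/Δz = 9.8 × 2.9832 × 10⁻³ / 77 = 3.7968 × 10⁻⁴ s⁻².
N = √(3.7968 × 10⁻⁴) = 0.019485 rad s⁻¹ → T = 2π/N = 322.46 s = 5.3743 min ≈ 5.37 min.

5.37 min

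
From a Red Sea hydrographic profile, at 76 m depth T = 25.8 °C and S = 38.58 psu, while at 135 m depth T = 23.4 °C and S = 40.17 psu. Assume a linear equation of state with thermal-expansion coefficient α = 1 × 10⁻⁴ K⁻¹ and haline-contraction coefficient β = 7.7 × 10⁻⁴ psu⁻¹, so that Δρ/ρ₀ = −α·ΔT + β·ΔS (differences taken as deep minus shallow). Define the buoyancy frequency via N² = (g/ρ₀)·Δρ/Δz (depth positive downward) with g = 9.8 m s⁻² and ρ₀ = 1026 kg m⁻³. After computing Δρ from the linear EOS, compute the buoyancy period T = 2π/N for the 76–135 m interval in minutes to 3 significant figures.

6.71 min

ΔT = -2.4 K, ΔS = +1.59 psu (deep − shallow).
Δρ/ρ₀ = −αΔT + βΔS = 2.40 × 10⁻⁴ + 1.2243 × 10⁻³ = 1.4643 × 10⁻³, so Δρ ≈ 1.502 kg m⁻³.
N² = (g/ρ₀)·Δρ/Δz = g·(Δρ/ρ₀)/Δz = 9.8 × 1.4643 × 10⁻³ / 59 = 2.4322 × 10⁻⁴ s⁻².
N = √(2.4322 × 10⁻⁴) = 0.015596 rad s⁻¹ → T = 2π/N = 402.87 s = 6.7145 min ≈ 6.71 min.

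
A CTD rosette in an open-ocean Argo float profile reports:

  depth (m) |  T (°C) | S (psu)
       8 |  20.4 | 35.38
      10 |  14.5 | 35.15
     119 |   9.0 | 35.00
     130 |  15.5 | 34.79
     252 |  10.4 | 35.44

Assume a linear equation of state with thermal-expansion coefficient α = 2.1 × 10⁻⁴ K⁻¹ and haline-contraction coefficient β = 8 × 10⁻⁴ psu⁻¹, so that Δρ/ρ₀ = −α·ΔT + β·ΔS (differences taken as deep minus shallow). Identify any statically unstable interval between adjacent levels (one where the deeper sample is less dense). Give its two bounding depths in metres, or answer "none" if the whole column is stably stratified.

Evaluate Δρ/ρ₀ = −αΔT + βΔS across each adjacent pair:
  8–10 m: −αΔT+βΔS = −(2.1 × 10⁻⁴)(-5.9)+(8 × 10⁻⁴)(-0.23) = 1.1 × 10⁻³ → stable
  10–119 m: −αΔT+βΔS = −(2.1 × 10⁻⁴)(-5.5)+(8 × 10⁻⁴)(-0.15) = 1.0 × 10⁻³ → stable
  119–130 m: −αΔT+βΔS = −(2.1 × 10⁻⁴)(+6.5)+(8 × 10⁻⁴)(-0.21) = -1.5 × 10⁻³ → UNSTABLE
  130–252 m: −αΔT+βΔS = −(2.1 × 10⁻⁴)(-5.1)+(8 × 10⁻⁴)(+0.65) = 1.6 × 10⁻³ → stable
The 119–130 m interval has Δρ < 0: lighter water underlies denser water.

119–130 m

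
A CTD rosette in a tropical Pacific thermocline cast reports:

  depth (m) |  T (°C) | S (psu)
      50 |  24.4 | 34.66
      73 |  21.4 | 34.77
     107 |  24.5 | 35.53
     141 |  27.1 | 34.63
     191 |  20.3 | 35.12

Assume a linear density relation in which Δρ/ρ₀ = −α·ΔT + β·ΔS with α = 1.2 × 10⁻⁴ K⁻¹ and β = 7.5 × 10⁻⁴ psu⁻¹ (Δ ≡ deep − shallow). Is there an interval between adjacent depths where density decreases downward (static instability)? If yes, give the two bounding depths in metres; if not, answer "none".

Evaluate Δρ/ρ₀ = −αΔT + βΔS across each adjacent pair:
  50–73 m: −αΔT+βΔS = −(1.2 × 10⁻⁴)(-3.0)+(7.5 × 10⁻⁴)(+0.11) = 4.4 × 10⁻⁴ → stable
  73–107 m: −αΔT+βΔS = −(1.2 × 10⁻⁴)(+3.1)+(7.5 × 10⁻⁴)(+0.76) = 2.0 × 10⁻⁴ → stable
  107–141 m: −αΔT+βΔS = −(1.2 × 10⁻⁴)(+2.6)+(7.5 × 10⁻⁴)(-0.90) = -9.9 × 10⁻⁴ → UNSTABLE
  141–191 m: −αΔT+βΔS = −(1.2 × 10⁻⁴)(-6.8)+(7.5 × 10⁻⁴)(+0.49) = 1.2 × 10⁻³ → stable
The 107–141 m interval has Δρ < 0: lighter water underlies denser water.

107–141 m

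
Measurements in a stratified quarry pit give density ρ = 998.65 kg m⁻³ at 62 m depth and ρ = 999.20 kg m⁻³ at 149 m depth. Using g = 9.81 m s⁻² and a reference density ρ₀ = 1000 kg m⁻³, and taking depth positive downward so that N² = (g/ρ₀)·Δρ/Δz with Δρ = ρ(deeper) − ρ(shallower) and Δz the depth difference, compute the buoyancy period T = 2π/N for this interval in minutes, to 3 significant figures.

Δρ = 999.20 − 998.65 = 0.55 kg m⁻³ over Δz = 149 − 62 = 87 m.
N² = (9.81/1000) × (0.55/87) = 6.2017 × 10⁻⁵ s⁻².
N = √(6.2017 × 10⁻⁵) = 7.8751 × 10⁻³ rad s⁻¹, so T = 2π/N = 797.85 s = 13.298 min ≈ 13.3 min.

13.3 min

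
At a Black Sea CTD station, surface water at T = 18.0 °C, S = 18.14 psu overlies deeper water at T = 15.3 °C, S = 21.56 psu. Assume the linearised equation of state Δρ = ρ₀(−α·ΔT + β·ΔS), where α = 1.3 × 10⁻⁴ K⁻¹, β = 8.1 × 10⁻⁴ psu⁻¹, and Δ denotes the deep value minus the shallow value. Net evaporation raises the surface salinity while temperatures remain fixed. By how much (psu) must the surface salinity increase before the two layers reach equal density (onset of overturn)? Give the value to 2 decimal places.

Neutral buoyancy requires −α(T_deep − T_surf) + β(S_deep − S_surf′) = 0.
S_surf′ = S_deep − (α/β)·ΔT = 21.56 − (1.3 × 10⁻⁴/8.1 × 10⁻⁴)·(-2.7) = 21.9933 psu.
Increase required: 21.9933 − 18.14 = 3.8533 psu.

3.85 psu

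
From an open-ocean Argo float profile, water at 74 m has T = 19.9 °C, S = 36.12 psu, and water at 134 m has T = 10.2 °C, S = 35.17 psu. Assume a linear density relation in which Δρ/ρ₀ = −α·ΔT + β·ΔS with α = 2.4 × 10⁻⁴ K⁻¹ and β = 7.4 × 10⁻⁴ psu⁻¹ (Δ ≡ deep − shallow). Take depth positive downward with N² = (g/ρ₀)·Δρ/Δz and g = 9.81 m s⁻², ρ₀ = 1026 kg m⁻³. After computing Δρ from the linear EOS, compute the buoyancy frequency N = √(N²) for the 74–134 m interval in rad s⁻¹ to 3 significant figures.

ΔT = -9.7 K, ΔS = -0.95 psu (deep − shallow).
Δρ/ρ₀ = −αΔT + βΔS = 2.328 × 10⁻³ − 7.03 × 10⁻⁴ = 1.625 × 10⁻³, so Δρ ≈ 1.667 kg m⁻³.
N² = (g/ρ₀)·Δρ/Δz = g·(Δρ/ρ₀)/Δz = 9.81 × 1.625 × 10⁻³ / 60 = 2.6569 × 10⁻⁴ s⁻².
N = √(2.6569 × 10⁻⁴) = 0.016300 rad s⁻¹ ≈ 0.0163 rad s⁻¹.

0.0163 rad s⁻¹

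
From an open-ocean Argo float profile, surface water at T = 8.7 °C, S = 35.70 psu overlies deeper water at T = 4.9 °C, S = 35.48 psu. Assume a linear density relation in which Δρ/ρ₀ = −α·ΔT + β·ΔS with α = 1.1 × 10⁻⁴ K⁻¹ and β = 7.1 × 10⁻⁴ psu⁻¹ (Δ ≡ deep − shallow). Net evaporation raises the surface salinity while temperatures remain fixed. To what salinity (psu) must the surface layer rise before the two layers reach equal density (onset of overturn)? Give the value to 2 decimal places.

36.07 psu

Neutral buoyancy requires −α(T_deep − T_surf) + β(S_deep − S_surf′) = 0.
S_surf′ = S_deep − (α/β)·ΔT = 35.48 − (1.1 × 10⁻⁴/7.1 × 10⁻⁴)·(-3.8) = 36.0687 psu.
Increase required: 36.0687 − 35.70 = 0.3687 psu.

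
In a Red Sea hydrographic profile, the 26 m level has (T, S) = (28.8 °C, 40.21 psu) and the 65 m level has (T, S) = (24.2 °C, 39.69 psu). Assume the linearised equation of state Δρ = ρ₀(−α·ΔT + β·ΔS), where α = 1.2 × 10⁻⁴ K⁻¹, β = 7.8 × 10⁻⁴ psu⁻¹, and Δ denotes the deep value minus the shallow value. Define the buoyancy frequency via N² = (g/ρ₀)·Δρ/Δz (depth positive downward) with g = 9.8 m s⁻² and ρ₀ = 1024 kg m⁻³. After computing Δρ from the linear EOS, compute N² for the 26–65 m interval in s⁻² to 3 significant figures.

ΔT = -4.6 K, ΔS = -0.52 psu (deep − shallow).
Δρ/ρ₀ = −αΔT + βΔS = 5.52 × 10⁻⁴ − 4.056 × 10⁻⁴ = 1.464 × 10⁻⁴, so Δρ ≈ 0.1499 kg m⁻³.
N² = (g/ρ₀)·Δρ/Δz = g·(Δρ/ρ₀)/Δz = 9.8 × 1.464 × 10⁻⁴ / 39 = 3.6788 × 10⁻⁵ s⁻² ≈ 3.68 × 10⁻⁵ s⁻².

3.68 × 10⁻⁵ s⁻²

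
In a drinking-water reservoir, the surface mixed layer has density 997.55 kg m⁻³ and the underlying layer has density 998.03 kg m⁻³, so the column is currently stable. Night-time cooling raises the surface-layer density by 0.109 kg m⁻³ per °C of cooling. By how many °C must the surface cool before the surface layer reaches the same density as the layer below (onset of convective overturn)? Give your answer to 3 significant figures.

Density deficit of the surface layer: 998.03 − 997.55 = 0.48 kg m⁻³.
Required change = 0.48 / 0.109 = 4.40 °C.

4.40 °C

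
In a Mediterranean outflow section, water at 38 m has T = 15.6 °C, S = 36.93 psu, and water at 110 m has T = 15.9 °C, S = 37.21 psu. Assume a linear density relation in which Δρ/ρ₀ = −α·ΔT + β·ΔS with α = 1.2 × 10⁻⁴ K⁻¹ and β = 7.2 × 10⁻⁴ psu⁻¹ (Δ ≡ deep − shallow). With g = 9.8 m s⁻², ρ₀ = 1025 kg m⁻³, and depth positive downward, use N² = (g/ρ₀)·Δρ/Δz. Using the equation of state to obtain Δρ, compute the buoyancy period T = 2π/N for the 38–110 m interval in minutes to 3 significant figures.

22.1 min

ΔT = +0.3 K, ΔS = +0.28 psu (deep − shallow).
Δρ/ρ₀ = −αΔT + βΔS = -3.60 × 10⁻⁵ + 2.016 × 10⁻⁴ = 1.656 × 10⁻⁴, so Δρ ≈ 0.1697 kg m⁻³.
N² = (g/ρ₀)·Δρ/Δz = g·(Δρ/ρ₀)/Δz = 9.8 × 1.656 × 10⁻⁴ / 72 = 2.2540 × 10⁻⁵ s⁻².
N = √(2.2540 × 10⁻⁵) = 4.7476 × 10⁻³ rad s⁻¹ → T = 2π/N = 1.3234 × 10³ s = 22.057 min ≈ 22.1 min.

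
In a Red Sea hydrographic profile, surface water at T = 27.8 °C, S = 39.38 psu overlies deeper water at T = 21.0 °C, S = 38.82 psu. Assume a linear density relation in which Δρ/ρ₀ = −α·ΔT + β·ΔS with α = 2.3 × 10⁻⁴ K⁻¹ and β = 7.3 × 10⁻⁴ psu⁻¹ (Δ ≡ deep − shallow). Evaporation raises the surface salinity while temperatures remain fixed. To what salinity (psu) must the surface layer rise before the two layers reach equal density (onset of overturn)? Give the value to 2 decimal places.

40.96 psu

Neutral buoyancy requires −α(T_deep − T_surf) + β(S_deep − S_surf′) = 0.
S_surf′ = S_deep − (α/β)·ΔT = 38.82 − (2.3 × 10⁻⁴/7.3 × 10⁻⁴)·(-6.8) = 40.9625 psu.
Increase required: 40.9625 − 39.38 = 1.5825 psu.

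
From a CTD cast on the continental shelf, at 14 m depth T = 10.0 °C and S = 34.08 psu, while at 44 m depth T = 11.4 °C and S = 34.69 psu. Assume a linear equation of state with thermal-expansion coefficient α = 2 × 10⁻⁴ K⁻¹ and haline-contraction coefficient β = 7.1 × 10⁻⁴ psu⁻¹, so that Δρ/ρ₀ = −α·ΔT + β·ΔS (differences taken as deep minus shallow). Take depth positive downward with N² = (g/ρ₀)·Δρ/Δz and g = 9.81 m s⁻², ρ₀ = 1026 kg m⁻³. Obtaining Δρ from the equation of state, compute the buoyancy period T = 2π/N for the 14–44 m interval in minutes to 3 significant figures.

14.8 min

ΔT = +1.4 K, ΔS = +0.61 psu (deep − shallow).
Δρ/ρ₀ = −αΔT + βΔS = -2.80 × 10⁻⁴ + 4.331 × 10⁻⁴ = 1.531 × 10⁻⁴, so Δρ ≈ 0.1571 kg m⁻³.
N² = (g/ρ₀)·Δρ/Δz = g·(Δρ/ρ₀)/Δz = 9.81 × 1.531 × 10⁻⁴ / 30 = 5.0064 × 10⁻⁵ s⁻².
N = √(5.0064 × 10⁻⁵) = 7.0756 × 10⁻³ rad s⁻¹ → T = 2π/N = 888.01 s = 14.800 min ≈ 14.8 min.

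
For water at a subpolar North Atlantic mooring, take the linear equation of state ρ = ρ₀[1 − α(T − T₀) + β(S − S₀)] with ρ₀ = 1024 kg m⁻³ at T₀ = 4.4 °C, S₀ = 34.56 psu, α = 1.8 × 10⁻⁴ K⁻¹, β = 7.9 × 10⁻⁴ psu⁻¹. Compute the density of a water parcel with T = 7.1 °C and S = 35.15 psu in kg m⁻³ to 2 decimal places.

1023.98 kg m⁻³

T − T₀ = +2.7 K, S − S₀ = +0.59 psu.
Bracket = 1 − α·(+2.7) + β·(+0.59) = 1 + (-1.99 × 10⁻⁵) = 0.9999801.
ρ = 1024 × 0.9999801 = 1023.98 kg m⁻³.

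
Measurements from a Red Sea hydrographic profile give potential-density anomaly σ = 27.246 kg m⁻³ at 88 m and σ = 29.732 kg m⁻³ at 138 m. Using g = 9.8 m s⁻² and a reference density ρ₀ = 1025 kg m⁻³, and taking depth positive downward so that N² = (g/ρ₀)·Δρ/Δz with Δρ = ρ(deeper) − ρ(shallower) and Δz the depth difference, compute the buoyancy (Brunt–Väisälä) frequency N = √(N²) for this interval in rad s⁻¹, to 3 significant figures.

0.0218 rad s⁻¹

Δρ = 1029.732 − 1027.246 = 2.486 kg m⁻³ over Δz = 138 − 88 = 50 m.
N² = (9.8/1025) × (2.486/50) = 4.7537 × 10⁻⁴ s⁻².
N = √(4.7537 × 10⁻⁴) = 0.021803 rad s⁻¹ ≈ 0.0218 rad s⁻¹.
A positive N² confirms static stability across the interval.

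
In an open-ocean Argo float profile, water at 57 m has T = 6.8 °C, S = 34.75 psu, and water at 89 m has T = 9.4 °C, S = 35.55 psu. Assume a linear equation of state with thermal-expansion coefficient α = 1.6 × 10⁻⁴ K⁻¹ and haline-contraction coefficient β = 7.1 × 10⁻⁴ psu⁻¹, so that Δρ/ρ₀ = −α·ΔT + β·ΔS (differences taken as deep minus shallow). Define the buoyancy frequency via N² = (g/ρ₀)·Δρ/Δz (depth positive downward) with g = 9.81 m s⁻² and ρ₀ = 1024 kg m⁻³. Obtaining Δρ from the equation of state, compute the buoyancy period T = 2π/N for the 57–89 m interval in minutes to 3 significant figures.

ΔT = +2.6 K, ΔS = +0.80 psu (deep − shallow).
Δρ/ρ₀ = −αΔT + βΔS = -4.16 × 10⁻⁴ + 5.68 × 10⁻⁴ = 1.52 × 10⁻⁴, so Δρ ≈ 0.1556 kg m⁻³.
N² = (g/ρ₀)·Δρ/Δz = g·(Δρ/ρ₀)/Δz = 9.81 × 1.52 × 10⁻⁴ / 32 = 4.6598 × 10⁻⁵ s⁻².
N = √(4.6598 × 10⁻⁵) = 6.8263 × 10⁻³ rad s⁻¹ → T = 2π/N = 920.44 s = 15.341 min ≈ 15.3 min.

15.3 min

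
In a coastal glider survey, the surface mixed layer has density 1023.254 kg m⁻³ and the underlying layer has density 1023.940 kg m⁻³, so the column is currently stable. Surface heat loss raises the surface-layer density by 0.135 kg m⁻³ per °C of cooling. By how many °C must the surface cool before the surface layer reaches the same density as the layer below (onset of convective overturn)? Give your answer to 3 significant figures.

5.08 °C

Density deficit of the surface layer: 1023.940 − 1023.254 = 0.686 kg m⁻³.
Required change = 0.686 / 0.135 = 5.08 °C.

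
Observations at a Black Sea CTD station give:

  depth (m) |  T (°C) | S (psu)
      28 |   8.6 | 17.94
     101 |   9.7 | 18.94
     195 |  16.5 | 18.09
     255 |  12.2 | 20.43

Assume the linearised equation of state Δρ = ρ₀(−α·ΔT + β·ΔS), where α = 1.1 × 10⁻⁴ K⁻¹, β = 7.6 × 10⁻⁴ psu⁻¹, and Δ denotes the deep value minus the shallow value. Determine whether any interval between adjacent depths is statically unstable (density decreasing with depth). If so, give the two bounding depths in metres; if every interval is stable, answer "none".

101–195 m

Evaluate Δρ/ρ₀ = −αΔT + βΔS across each adjacent pair:
  28–101 m: −αΔT+βΔS = −(1.1 × 10⁻⁴)(+1.1)+(7.6 × 10⁻⁴)(+1.00) = 6.4 × 10⁻⁴ → stable
  101–195 m: −αΔT+βΔS = −(1.1 × 10⁻⁴)(+6.8)+(7.6 × 10⁻⁴)(-0.85) = -1.4 × 10⁻³ → UNSTABLE
  195–255 m: −αΔT+βΔS = −(1.1 × 10⁻⁴)(-4.3)+(7.6 × 10⁻⁴)(+2.34) = 2.3 × 10⁻³ → stable
The 101–195 m interval has Δρ < 0: lighter water underlies denser water.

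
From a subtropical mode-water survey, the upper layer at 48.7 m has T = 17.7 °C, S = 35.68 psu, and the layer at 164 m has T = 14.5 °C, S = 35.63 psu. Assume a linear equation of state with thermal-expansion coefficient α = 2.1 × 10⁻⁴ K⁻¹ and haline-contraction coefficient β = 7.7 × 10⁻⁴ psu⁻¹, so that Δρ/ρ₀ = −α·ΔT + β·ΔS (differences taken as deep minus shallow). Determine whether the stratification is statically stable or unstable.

ΔT = 14.5 − 17.7 = -3.2 K and ΔS = 35.63 − 35.68 = -0.05 psu (deep − shallow).
−αΔT = 6.72 × 10⁻⁴; βΔS = -3.85 × 10⁻⁵; sum Δρ/ρ₀ = 6.335 × 10⁻⁴.
Δρ/ρ₀ > 0, so Δρ > 0: deeper water is denser → statically stable.

stable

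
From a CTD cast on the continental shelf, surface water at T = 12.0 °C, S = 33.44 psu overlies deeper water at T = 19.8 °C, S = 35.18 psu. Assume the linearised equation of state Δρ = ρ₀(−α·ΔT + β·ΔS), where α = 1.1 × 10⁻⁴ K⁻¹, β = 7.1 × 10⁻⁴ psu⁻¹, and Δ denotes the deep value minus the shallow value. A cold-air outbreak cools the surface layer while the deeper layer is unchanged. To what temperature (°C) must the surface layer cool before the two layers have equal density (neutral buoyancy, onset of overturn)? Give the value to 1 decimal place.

8.6 °C

Neutral buoyancy requires Δρ = 0, i.e. −α(T_deep − T_surf′) + β(S_deep − S_surf) = 0.
T_surf′ = T_deep − (β/α)·ΔS = 19.8 − (7.1 × 10⁻⁴/1.1 × 10⁻⁴)·(+1.74) = 8.569 °C.
Cooling required: 12.0 − (8.569) = 3.431 °C.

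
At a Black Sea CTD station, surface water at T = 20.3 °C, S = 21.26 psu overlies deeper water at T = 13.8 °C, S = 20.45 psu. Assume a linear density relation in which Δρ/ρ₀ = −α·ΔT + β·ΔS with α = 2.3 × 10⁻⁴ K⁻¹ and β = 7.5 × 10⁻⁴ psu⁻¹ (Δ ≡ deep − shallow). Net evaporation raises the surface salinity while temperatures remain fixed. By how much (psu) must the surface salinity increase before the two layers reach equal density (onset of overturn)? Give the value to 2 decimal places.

1.18 psu

Neutral buoyancy requires −α(T_deep − T_surf) + β(S_deep − S_surf′) = 0.
S_surf′ = S_deep − (α/β)·ΔT = 20.45 − (2.3 × 10⁻⁴/7.5 × 10⁻⁴)·(-6.5) = 22.4433 psu.
Increase required: 22.4433 − 21.26 = 1.1833 psu.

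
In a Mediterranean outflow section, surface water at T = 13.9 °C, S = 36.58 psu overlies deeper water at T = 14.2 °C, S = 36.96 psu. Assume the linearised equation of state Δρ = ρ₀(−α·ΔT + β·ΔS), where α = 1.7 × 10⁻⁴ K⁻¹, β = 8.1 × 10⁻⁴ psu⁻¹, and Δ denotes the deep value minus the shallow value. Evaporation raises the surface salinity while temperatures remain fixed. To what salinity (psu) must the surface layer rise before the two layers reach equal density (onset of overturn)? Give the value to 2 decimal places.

Neutral buoyancy requires −α(T_deep − T_surf) + β(S_deep − S_surf′) = 0.
S_surf′ = S_deep − (α/β)·ΔT = 36.96 − (1.7 × 10⁻⁴/8.1 × 10⁻⁴)·(+0.3) = 36.8970 psu.
Increase required: 36.8970 − 36.58 = 0.3170 psu.

36.90 psu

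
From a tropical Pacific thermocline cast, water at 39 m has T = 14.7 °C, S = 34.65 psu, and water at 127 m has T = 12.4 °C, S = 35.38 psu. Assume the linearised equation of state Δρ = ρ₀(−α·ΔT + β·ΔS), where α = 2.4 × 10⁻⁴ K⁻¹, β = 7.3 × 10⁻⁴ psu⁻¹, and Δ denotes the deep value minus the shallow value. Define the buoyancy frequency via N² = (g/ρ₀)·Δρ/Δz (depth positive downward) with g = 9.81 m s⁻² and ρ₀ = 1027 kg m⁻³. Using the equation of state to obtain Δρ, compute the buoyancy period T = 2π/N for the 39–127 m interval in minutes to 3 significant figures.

9.52 min

ΔT = -2.3 K, ΔS = +0.73 psu (deep − shallow).
Δρ/ρ₀ = −αΔT + βΔS = 5.52 × 10⁻⁴ + 5.329 × 10⁻⁴ = 1.0849 × 10⁻³, so Δρ ≈ 1.114 kg m⁻³.
N² = (g/ρ₀)·Δρ/Δz = g·(Δρ/ρ₀)/Δz = 9.81 × 1.0849 × 10⁻³ / 88 = 1.2094 × 10⁻⁴ s⁻².
N = √(1.2094 × 10⁻⁴) = 0.010997 rad s⁻¹ → T = 2π/N = 571.35 s = 9.5225 min ≈ 9.52 min.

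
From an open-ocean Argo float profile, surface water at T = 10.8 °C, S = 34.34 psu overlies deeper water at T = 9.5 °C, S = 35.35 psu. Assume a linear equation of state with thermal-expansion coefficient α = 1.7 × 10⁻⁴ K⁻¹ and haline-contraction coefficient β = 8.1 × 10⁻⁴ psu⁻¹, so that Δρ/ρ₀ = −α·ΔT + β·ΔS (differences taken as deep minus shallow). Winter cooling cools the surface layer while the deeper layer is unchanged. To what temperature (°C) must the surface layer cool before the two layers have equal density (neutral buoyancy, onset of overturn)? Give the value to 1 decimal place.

4.7 °C

Neutral buoyancy requires Δρ = 0, i.e. −α(T_deep − T_surf′) + β(S_deep − S_surf) = 0.
T_surf′ = T_deep − (β/α)·ΔS = 9.5 − (8.1 × 10⁻⁴/1.7 × 10⁻⁴)·(+1.01) = 4.688 °C.
Cooling required: 10.8 − (4.688) = 6.112 °C.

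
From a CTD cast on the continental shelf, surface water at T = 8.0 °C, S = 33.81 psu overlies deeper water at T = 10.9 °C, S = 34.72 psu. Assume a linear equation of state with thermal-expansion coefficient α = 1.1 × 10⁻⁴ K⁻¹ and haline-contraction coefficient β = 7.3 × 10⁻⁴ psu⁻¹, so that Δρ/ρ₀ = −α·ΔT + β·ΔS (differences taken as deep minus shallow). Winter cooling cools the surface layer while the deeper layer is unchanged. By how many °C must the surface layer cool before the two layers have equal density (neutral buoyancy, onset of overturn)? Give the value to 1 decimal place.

3.1 °C

Neutral buoyancy requires Δρ = 0, i.e. −α(T_deep − T_surf′) + β(S_deep − S_surf) = 0.
T_surf′ = T_deep − (β/α)·ΔS = 10.9 − (7.3 × 10⁻⁴/1.1 × 10⁻⁴)·(+0.91) = 4.861 °C.
Cooling required: 8.0 − (4.861) = 3.139 °C.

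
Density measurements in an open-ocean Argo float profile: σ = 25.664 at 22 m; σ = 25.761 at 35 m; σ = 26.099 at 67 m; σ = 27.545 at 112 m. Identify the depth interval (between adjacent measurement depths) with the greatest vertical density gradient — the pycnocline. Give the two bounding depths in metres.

Compute the density gradient over each adjacent pair:
  22–35 m: Δρ/Δz = 0.097/13 = 7.5 × 10⁻³ kg m⁻⁴
  35–67 m: Δρ/Δz = 0.338/32 = 0.011 kg m⁻⁴
  67–112 m: Δρ/Δz = 1.446/45 = 0.032 kg m⁻⁴
The largest gradient is in the 67–112 m interval — the pycnocline.

67–112 m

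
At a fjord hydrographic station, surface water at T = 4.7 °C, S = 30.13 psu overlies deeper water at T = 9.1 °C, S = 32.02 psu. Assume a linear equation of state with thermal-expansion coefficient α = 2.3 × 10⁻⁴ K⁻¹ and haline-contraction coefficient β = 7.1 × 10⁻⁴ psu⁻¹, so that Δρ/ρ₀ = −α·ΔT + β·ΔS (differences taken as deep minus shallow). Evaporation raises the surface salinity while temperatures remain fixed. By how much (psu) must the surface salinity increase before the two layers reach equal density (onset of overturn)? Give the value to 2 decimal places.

Neutral buoyancy requires −α(T_deep − T_surf) + β(S_deep − S_surf′) = 0.
S_surf′ = S_deep − (α/β)·ΔT = 32.02 − (2.3 × 10⁻⁴/7.1 × 10⁻⁴)·(+4.4) = 30.5946 psu.
Increase required: 30.5946 − 30.13 = 0.4646 psu.

0.46 psu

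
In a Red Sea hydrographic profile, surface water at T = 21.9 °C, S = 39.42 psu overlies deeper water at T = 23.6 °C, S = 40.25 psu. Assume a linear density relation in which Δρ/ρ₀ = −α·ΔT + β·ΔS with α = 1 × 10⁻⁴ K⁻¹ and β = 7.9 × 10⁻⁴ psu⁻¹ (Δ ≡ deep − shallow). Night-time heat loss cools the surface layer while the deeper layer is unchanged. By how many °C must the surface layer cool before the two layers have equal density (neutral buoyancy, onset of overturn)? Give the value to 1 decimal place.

Neutral buoyancy requires Δρ = 0, i.e. −α(T_deep − T_surf′) + β(S_deep − S_surf) = 0.
T_surf′ = T_deep − (β/α)·ΔS = 23.6 − (7.9 × 10⁻⁴/1 × 10⁻⁴)·(+0.83) = 17.043 °C.
Cooling required: 21.9 − (17.043) = 4.857 °C.

4.9 °C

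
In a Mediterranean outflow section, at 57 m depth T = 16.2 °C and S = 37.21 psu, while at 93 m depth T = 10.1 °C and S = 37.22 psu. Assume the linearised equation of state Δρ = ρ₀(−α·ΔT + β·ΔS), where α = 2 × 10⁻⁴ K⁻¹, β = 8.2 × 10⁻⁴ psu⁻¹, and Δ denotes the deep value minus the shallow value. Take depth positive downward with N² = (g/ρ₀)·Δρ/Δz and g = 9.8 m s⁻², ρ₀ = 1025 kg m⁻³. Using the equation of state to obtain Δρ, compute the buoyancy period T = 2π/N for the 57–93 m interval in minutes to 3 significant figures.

ΔT = -6.1 K, ΔS = +0.01 psu (deep − shallow).
Δρ/ρ₀ = −αΔT + βΔS = 1.22 × 10⁻³ + 8.20 × 10⁻⁶ = 1.2282 × 10⁻³, so Δρ ≈ 1.259 kg m⁻³.
N² = (g/ρ₀)·Δρ/Δz = g·(Δρ/ρ₀)/Δz = 9.8 × 1.2282 × 10⁻³ / 36 = 3.3434 × 10⁻⁴ s⁻².
N = √(3.3434 × 10⁻⁴) = 0.018285 rad s⁻¹ → T = 2π/N = 343.63 s = 5.7272 min ≈ 5.73 min.

5.73 min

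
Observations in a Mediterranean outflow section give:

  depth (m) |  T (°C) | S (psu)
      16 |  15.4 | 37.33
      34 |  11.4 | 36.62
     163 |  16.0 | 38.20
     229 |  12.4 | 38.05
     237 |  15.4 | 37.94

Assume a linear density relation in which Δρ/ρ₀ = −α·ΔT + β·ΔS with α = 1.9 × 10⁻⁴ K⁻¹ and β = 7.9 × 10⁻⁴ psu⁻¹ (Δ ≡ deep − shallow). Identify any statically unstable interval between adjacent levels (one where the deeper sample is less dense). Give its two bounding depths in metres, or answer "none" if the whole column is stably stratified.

229–237 m

Evaluate Δρ/ρ₀ = −αΔT + βΔS across each adjacent pair:
  16–34 m: −αΔT+βΔS = −(1.9 × 10⁻⁴)(-4.0)+(7.9 × 10⁻⁴)(-0.71) = 2.0 × 10⁻⁴ → stable
  34–163 m: −αΔT+βΔS = −(1.9 × 10⁻⁴)(+4.6)+(7.9 × 10⁻⁴)(+1.58) = 3.7 × 10⁻⁴ → stable
  163–229 m: −αΔT+βΔS = −(1.9 × 10⁻⁴)(-3.6)+(7.9 × 10⁻⁴)(-0.15) = 5.7 × 10⁻⁴ → stable
  229–237 m: −αΔT+βΔS = −(1.9 × 10⁻⁴)(+3.0)+(7.9 × 10⁻⁴)(-0.11) = -6.6 × 10⁻⁴ → UNSTABLE
The 229–237 m interval has Δρ < 0: lighter water underlies denser water.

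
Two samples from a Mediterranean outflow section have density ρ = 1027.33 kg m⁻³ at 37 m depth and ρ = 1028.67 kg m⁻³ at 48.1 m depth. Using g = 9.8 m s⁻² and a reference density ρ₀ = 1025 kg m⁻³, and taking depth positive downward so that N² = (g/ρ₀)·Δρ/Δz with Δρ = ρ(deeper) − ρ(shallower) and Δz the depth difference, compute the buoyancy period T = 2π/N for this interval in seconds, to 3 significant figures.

Δρ = 1028.67 − 1027.33 = 1.34 kg m⁻³ over Δz = 48.1 − 37 = 11.1 m.
N² = (9.8/1025) × (1.34/11.1) = 1.1542 × 10⁻³ s⁻².
N = √(1.1542 × 10⁻³) = 0.033974 rad s⁻¹, so T = 2π/N = 184.94 s ≈ 185 s.

185 s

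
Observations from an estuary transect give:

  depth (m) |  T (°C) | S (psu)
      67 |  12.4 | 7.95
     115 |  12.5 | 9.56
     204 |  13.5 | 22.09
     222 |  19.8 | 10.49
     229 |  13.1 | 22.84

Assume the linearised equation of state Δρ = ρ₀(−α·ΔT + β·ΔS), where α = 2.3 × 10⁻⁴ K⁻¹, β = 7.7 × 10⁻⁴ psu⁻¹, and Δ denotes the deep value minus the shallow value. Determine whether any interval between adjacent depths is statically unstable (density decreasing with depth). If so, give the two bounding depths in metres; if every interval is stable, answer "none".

204–222 m

Evaluate Δρ/ρ₀ = −αΔT + βΔS across each adjacent pair:
  67–115 m: −αΔT+βΔS = −(2.3 × 10⁻⁴)(+0.1)+(7.7 × 10⁻⁴)(+1.61) = 1.2 × 10⁻³ → stable
  115–204 m: −αΔT+βΔS = −(2.3 × 10⁻⁴)(+1.0)+(7.7 × 10⁻⁴)(+12.53) = 9.4 × 10⁻³ → stable
  204–222 m: −αΔT+βΔS = −(2.3 × 10⁻⁴)(+6.3)+(7.7 × 10⁻⁴)(-11.60) = -0.010 → UNSTABLE
  222–229 m: −αΔT+βΔS = −(2.3 × 10⁻⁴)(-6.7)+(7.7 × 10⁻⁴)(+12.35) = 0.011 → stable
The 204–222 m interval has Δρ < 0: lighter water underlies denser water.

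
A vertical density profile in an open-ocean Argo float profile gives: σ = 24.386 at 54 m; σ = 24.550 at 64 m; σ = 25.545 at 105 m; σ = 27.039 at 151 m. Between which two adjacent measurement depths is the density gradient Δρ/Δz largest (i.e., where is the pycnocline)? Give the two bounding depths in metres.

Compute the density gradient over each adjacent pair:
  54–64 m: Δρ/Δz = 0.164/10 = 0.016 kg m⁻⁴
  64–105 m: Δρ/Δz = 0.995/41 = 0.024 kg m⁻⁴
  105–151 m: Δρ/Δz = 1.494/46 = 0.032 kg m⁻⁴
The largest gradient is in the 105–151 m interval — the pycnocline.

105–151 m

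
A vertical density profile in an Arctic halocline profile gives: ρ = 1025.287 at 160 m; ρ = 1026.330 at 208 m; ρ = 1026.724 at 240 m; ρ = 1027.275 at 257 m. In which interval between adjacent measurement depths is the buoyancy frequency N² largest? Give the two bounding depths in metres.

Compute the density gradient over each adjacent pair:
  160–208 m: Δρ/Δz = 1.043/48 = 0.022 kg m⁻⁴
  208–240 m: Δρ/Δz = 0.394/32 = 0.012 kg m⁻⁴
  240–257 m: Δρ/Δz = 0.551/17 = 0.032 kg m⁻⁴
The largest gradient is in the 240–257 m interval — the pycnocline.

240–257 m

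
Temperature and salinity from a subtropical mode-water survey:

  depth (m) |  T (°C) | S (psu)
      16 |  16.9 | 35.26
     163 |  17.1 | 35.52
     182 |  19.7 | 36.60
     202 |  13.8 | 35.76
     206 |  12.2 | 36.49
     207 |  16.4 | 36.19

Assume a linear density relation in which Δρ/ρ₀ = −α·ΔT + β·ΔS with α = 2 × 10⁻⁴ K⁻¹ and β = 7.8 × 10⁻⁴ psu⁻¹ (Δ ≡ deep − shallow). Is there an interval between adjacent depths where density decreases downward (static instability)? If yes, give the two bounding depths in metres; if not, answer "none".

Evaluate Δρ/ρ₀ = −αΔT + βΔS across each adjacent pair:
  16–163 m: −αΔT+βΔS = −(2 × 10⁻⁴)(+0.2)+(7.8 × 10⁻⁴)(+0.26) = 1.6 × 10⁻⁴ → stable
  163–182 m: −αΔT+βΔS = −(2 × 10⁻⁴)(+2.6)+(7.8 × 10⁻⁴)(+1.08) = 3.2 × 10⁻⁴ → stable
  182–202 m: −αΔT+βΔS = −(2 × 10⁻⁴)(-5.9)+(7.8 × 10⁻⁴)(-0.84) = 5.2 × 10⁻⁴ → stable
  202–206 m: −αΔT+βΔS = −(2 × 10⁻⁴)(-1.6)+(7.8 × 10⁻⁴)(+0.73) = 8.9 × 10⁻⁴ → stable
  206–207 m: −αΔT+βΔS = −(2 × 10⁻⁴)(+4.2)+(7.8 × 10⁻⁴)(-0.30) = -1.1 × 10⁻³ → UNSTABLE
The 206–207 m interval has Δρ < 0: lighter water underlies denser water.

206–207 m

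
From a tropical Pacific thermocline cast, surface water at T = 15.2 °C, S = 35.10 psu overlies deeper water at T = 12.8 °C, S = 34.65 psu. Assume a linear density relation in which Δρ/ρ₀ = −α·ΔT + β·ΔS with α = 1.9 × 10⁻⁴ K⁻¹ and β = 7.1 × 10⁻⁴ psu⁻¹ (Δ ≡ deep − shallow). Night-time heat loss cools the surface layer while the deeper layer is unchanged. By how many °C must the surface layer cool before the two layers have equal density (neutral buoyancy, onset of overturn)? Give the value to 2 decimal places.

0.72 °C

Neutral buoyancy requires Δρ = 0, i.e. −α(T_deep − T_surf′) + β(S_deep − S_surf) = 0.
T_surf′ = T_deep − (β/α)·ΔS = 12.8 − (7.1 × 10⁻⁴/1.9 × 10⁻⁴)·(-0.45) = 14.4816 °C.
Cooling required: 15.2 − (14.4816) = 0.7184 °C.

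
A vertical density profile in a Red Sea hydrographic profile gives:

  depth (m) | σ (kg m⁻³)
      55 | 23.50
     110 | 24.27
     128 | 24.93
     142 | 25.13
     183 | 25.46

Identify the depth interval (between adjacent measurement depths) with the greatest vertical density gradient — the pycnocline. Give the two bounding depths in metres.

110–128 m

Compute the density gradient over each adjacent pair:
  55–110 m: Δρ/Δz = 0.77/55 = 0.014 kg m⁻⁴
  110–128 m: Δρ/Δz = 0.66/18 = 0.037 kg m⁻⁴
  128–142 m: Δρ/Δz = 0.20/14 = 0.014 kg m⁻⁴
  142–183 m: Δρ/Δz = 0.33/41 = 8.0 × 10⁻³ kg m⁻⁴
The largest gradient is in the 110–128 m interval — the pycnocline.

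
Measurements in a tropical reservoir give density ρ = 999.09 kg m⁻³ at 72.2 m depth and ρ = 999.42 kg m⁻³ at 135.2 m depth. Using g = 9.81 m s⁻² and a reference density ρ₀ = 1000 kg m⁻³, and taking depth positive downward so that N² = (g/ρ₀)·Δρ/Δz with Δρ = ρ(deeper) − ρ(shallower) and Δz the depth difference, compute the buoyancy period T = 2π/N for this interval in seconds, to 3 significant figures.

877 s

Δρ = 999.42 − 999.09 = 0.33 kg m⁻³ over Δz = 135.2 − 72.2 = 63 m.
N² = (9.81/1000) × (0.33/63) = 5.1386 × 10⁻⁵ s⁻².
N = √(5.1386 × 10⁻⁵) = 7.1684 × 10⁻³ rad s⁻¹, so T = 2π/N = 876.51 s ≈ 877 s.
Since Δρ > 0 the layer is stably stratified.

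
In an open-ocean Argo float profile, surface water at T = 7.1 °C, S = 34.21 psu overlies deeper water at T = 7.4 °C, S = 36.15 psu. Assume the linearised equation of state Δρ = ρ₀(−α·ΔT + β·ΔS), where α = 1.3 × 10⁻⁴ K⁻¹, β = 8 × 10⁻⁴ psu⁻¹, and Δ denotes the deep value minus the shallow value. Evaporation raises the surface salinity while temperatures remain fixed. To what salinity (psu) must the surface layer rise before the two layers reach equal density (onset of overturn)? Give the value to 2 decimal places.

Neutral buoyancy requires −α(T_deep − T_surf) + β(S_deep − S_surf′) = 0.
S_surf′ = S_deep − (α/β)·ΔT = 36.15 − (1.3 × 10⁻⁴/8 × 10⁻⁴)·(+0.3) = 36.1013 psu.
Increase required: 36.1013 − 34.21 = 1.8913 psu.

36.10 psu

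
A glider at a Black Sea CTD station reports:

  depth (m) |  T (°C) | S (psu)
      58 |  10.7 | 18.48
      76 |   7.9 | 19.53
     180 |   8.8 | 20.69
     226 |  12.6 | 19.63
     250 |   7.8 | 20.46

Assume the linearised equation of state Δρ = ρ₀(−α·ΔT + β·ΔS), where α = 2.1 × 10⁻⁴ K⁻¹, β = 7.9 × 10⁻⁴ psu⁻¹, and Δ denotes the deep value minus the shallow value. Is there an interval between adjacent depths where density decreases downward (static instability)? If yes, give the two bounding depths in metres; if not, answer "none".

Evaluate Δρ/ρ₀ = −αΔT + βΔS across each adjacent pair:
  58–76 m: −αΔT+βΔS = −(2.1 × 10⁻⁴)(-2.8)+(7.9 × 10⁻⁴)(+1.05) = 1.4 × 10⁻³ → stable
  76–180 m: −αΔT+βΔS = −(2.1 × 10⁻⁴)(+0.9)+(7.9 × 10⁻⁴)(+1.16) = 7.3 × 10⁻⁴ → stable
  180–226 m: −αΔT+βΔS = −(2.1 × 10⁻⁴)(+3.8)+(7.9 × 10⁻⁴)(-1.06) = -1.6 × 10⁻³ → UNSTABLE
  226–250 m: −αΔT+βΔS = −(2.1 × 10⁻⁴)(-4.8)+(7.9 × 10⁻⁴)(+0.83) = 1.7 × 10⁻³ → stable
The 180–226 m interval has Δρ < 0: lighter water underlies denser water.

180–226 m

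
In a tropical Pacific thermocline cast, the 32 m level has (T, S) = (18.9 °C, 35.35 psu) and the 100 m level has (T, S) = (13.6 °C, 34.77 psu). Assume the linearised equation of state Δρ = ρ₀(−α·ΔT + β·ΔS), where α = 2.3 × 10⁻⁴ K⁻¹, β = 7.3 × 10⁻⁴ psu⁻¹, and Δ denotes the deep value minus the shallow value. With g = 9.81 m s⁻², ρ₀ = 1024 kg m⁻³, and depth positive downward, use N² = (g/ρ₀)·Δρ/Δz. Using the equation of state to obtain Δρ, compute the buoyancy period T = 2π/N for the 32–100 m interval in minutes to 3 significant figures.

9.77 min

ΔT = -5.3 K, ΔS = -0.58 psu (deep − shallow).
Δρ/ρ₀ = −αΔT + βΔS = 1.219 × 10⁻³ − 4.234 × 10⁻⁴ = 7.956 × 10⁻⁴, so Δρ ≈ 0.8147 kg m⁻³.
N² = (g/ρ₀)·Δρ/Δz = g·(Δρ/ρ₀)/Δz = 9.81 × 7.956 × 10⁻⁴ / 68 = 1.1478 × 10⁻⁴ s⁻².
N = √(1.1478 × 10⁻⁴) = 0.010714 rad s⁻¹ → T = 2π/N = 586.45 s = 9.7742 min ≈ 9.77 min.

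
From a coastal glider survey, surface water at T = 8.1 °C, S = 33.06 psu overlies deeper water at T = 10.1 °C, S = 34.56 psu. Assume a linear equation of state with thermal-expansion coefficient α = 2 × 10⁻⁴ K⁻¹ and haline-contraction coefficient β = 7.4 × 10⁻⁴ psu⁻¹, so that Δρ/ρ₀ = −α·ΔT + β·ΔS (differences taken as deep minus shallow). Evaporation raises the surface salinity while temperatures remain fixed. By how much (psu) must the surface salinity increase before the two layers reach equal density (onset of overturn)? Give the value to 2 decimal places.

Neutral buoyancy requires −α(T_deep − T_surf) + β(S_deep − S_surf′) = 0.
S_surf′ = S_deep − (α/β)·ΔT = 34.56 − (2 × 10⁻⁴/7.4 × 10⁻⁴)·(+2.0) = 34.0195 psu.
Increase required: 34.0195 − 33.06 = 0.9595 psu.

0.96 psu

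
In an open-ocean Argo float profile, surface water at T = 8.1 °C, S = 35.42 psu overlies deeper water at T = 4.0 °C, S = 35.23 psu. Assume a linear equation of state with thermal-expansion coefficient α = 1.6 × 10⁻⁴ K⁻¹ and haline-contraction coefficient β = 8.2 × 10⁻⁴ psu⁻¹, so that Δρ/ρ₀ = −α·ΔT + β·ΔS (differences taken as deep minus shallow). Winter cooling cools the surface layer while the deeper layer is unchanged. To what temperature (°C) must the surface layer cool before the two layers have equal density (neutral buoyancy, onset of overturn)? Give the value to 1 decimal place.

5.0 °C

Neutral buoyancy requires Δρ = 0, i.e. −α(T_deep − T_surf′) + β(S_deep − S_surf) = 0.
T_surf′ = T_deep − (β/α)·ΔS = 4.0 − (8.2 × 10⁻⁴/1.6 × 10⁻⁴)·(-0.19) = 4.974 °C.
Cooling required: 8.1 − (4.974) = 3.126 °C.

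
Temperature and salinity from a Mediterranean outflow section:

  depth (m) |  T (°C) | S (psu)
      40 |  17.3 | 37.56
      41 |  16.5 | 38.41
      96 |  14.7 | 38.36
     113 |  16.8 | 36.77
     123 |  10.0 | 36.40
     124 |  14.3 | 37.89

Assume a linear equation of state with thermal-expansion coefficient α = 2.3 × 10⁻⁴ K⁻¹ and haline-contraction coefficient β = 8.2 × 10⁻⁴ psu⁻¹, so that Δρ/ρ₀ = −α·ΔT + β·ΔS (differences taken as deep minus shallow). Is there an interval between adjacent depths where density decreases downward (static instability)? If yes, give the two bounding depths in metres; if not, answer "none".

96–113 m

Evaluate Δρ/ρ₀ = −αΔT + βΔS across each adjacent pair:
  40–41 m: −αΔT+βΔS = −(2.3 × 10⁻⁴)(-0.8)+(8.2 × 10⁻⁴)(+0.85) = 8.8 × 10⁻⁴ → stable
  41–96 m: −αΔT+βΔS = −(2.3 × 10⁻⁴)(-1.8)+(8.2 × 10⁻⁴)(-0.05) = 3.7 × 10⁻⁴ → stable
  96–113 m: −αΔT+βΔS = −(2.3 × 10⁻⁴)(+2.1)+(8.2 × 10⁻⁴)(-1.59) = -1.8 × 10⁻³ → UNSTABLE
  113–123 m: −αΔT+βΔS = −(2.3 × 10⁻⁴)(-6.8)+(8.2 × 10⁻⁴)(-0.37) = 1.3 × 10⁻³ → stable
  123–124 m: −αΔT+βΔS = −(2.3 × 10⁻⁴)(+4.3)+(8.2 × 10⁻⁴)(+1.49) = 2.3 × 10⁻⁴ → stable
The 96–113 m interval has Δρ < 0: lighter water underlies denser water.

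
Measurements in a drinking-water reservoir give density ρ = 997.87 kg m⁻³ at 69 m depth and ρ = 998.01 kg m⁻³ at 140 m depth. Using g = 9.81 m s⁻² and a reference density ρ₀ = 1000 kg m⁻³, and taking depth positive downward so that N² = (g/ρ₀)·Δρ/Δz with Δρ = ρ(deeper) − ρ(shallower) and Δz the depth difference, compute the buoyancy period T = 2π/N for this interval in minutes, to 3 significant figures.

23.8 min

Δρ = 998.01 − 997.87 = 0.14 kg m⁻³ over Δz = 140 − 69 = 71 m.
N² = (9.81/1000) × (0.14/71) = 1.9344 × 10⁻⁵ s⁻².
N = √(1.9344 × 10⁻⁵) = 4.3982 × 10⁻³ rad s⁻¹, so T = 2π/N = 1.4286 × 10³ s = 23.810 min ≈ 23.8 min.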